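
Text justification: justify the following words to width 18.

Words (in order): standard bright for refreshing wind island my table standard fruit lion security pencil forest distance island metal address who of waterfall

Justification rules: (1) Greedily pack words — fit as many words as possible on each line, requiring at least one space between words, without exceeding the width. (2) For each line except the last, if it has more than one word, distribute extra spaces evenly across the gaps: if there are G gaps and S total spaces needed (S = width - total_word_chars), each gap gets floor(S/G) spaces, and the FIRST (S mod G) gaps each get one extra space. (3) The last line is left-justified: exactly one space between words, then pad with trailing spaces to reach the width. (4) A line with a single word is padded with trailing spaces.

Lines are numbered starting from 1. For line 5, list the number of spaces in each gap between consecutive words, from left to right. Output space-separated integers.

Line 1: ['standard', 'bright'] (min_width=15, slack=3)
Line 2: ['for', 'refreshing'] (min_width=14, slack=4)
Line 3: ['wind', 'island', 'my'] (min_width=14, slack=4)
Line 4: ['table', 'standard'] (min_width=14, slack=4)
Line 5: ['fruit', 'lion'] (min_width=10, slack=8)
Line 6: ['security', 'pencil'] (min_width=15, slack=3)
Line 7: ['forest', 'distance'] (min_width=15, slack=3)
Line 8: ['island', 'metal'] (min_width=12, slack=6)
Line 9: ['address', 'who', 'of'] (min_width=14, slack=4)
Line 10: ['waterfall'] (min_width=9, slack=9)

Answer: 9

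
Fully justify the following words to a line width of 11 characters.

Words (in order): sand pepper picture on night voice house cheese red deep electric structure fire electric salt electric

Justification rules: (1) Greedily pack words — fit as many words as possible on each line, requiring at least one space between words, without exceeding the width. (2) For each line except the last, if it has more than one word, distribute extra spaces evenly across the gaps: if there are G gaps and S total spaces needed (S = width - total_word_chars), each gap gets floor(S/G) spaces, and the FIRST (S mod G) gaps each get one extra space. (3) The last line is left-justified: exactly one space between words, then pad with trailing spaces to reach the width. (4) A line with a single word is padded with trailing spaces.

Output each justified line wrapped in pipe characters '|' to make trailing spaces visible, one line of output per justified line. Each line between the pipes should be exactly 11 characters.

Answer: |sand pepper|
|picture  on|
|night voice|
|house      |
|cheese  red|
|deep       |
|electric   |
|structure  |
|fire       |
|electric   |
|salt       |
|electric   |

Derivation:
Line 1: ['sand', 'pepper'] (min_width=11, slack=0)
Line 2: ['picture', 'on'] (min_width=10, slack=1)
Line 3: ['night', 'voice'] (min_width=11, slack=0)
Line 4: ['house'] (min_width=5, slack=6)
Line 5: ['cheese', 'red'] (min_width=10, slack=1)
Line 6: ['deep'] (min_width=4, slack=7)
Line 7: ['electric'] (min_width=8, slack=3)
Line 8: ['structure'] (min_width=9, slack=2)
Line 9: ['fire'] (min_width=4, slack=7)
Line 10: ['electric'] (min_width=8, slack=3)
Line 11: ['salt'] (min_width=4, slack=7)
Line 12: ['electric'] (min_width=8, slack=3)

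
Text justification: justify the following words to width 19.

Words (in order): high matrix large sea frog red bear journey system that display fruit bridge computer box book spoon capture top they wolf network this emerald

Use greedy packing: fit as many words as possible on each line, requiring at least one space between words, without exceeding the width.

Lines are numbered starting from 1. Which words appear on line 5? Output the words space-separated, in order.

Answer: bridge computer box

Derivation:
Line 1: ['high', 'matrix', 'large'] (min_width=17, slack=2)
Line 2: ['sea', 'frog', 'red', 'bear'] (min_width=17, slack=2)
Line 3: ['journey', 'system', 'that'] (min_width=19, slack=0)
Line 4: ['display', 'fruit'] (min_width=13, slack=6)
Line 5: ['bridge', 'computer', 'box'] (min_width=19, slack=0)
Line 6: ['book', 'spoon', 'capture'] (min_width=18, slack=1)
Line 7: ['top', 'they', 'wolf'] (min_width=13, slack=6)
Line 8: ['network', 'this'] (min_width=12, slack=7)
Line 9: ['emerald'] (min_width=7, slack=12)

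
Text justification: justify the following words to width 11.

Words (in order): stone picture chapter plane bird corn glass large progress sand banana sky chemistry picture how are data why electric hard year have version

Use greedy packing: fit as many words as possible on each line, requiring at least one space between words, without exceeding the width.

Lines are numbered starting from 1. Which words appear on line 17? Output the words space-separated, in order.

Line 1: ['stone'] (min_width=5, slack=6)
Line 2: ['picture'] (min_width=7, slack=4)
Line 3: ['chapter'] (min_width=7, slack=4)
Line 4: ['plane', 'bird'] (min_width=10, slack=1)
Line 5: ['corn', 'glass'] (min_width=10, slack=1)
Line 6: ['large'] (min_width=5, slack=6)
Line 7: ['progress'] (min_width=8, slack=3)
Line 8: ['sand', 'banana'] (min_width=11, slack=0)
Line 9: ['sky'] (min_width=3, slack=8)
Line 10: ['chemistry'] (min_width=9, slack=2)
Line 11: ['picture', 'how'] (min_width=11, slack=0)
Line 12: ['are', 'data'] (min_width=8, slack=3)
Line 13: ['why'] (min_width=3, slack=8)
Line 14: ['electric'] (min_width=8, slack=3)
Line 15: ['hard', 'year'] (min_width=9, slack=2)
Line 16: ['have'] (min_width=4, slack=7)
Line 17: ['version'] (min_width=7, slack=4)

Answer: version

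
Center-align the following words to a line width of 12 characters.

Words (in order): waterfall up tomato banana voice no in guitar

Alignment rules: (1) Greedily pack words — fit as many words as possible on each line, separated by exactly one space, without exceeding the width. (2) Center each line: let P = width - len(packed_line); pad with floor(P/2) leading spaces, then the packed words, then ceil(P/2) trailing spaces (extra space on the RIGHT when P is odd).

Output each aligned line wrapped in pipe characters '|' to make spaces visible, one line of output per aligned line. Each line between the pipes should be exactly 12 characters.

Line 1: ['waterfall', 'up'] (min_width=12, slack=0)
Line 2: ['tomato'] (min_width=6, slack=6)
Line 3: ['banana', 'voice'] (min_width=12, slack=0)
Line 4: ['no', 'in', 'guitar'] (min_width=12, slack=0)

Answer: |waterfall up|
|   tomato   |
|banana voice|
|no in guitar|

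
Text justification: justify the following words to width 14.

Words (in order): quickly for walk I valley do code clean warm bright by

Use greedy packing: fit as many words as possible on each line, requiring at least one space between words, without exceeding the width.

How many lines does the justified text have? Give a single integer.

Line 1: ['quickly', 'for'] (min_width=11, slack=3)
Line 2: ['walk', 'I', 'valley'] (min_width=13, slack=1)
Line 3: ['do', 'code', 'clean'] (min_width=13, slack=1)
Line 4: ['warm', 'bright', 'by'] (min_width=14, slack=0)
Total lines: 4

Answer: 4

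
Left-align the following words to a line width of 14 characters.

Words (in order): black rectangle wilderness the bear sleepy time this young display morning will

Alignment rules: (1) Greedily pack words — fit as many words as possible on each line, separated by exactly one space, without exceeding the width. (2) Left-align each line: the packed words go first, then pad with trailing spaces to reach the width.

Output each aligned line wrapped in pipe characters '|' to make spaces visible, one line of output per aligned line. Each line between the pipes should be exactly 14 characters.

Line 1: ['black'] (min_width=5, slack=9)
Line 2: ['rectangle'] (min_width=9, slack=5)
Line 3: ['wilderness', 'the'] (min_width=14, slack=0)
Line 4: ['bear', 'sleepy'] (min_width=11, slack=3)
Line 5: ['time', 'this'] (min_width=9, slack=5)
Line 6: ['young', 'display'] (min_width=13, slack=1)
Line 7: ['morning', 'will'] (min_width=12, slack=2)

Answer: |black         |
|rectangle     |
|wilderness the|
|bear sleepy   |
|time this     |
|young display |
|morning will  |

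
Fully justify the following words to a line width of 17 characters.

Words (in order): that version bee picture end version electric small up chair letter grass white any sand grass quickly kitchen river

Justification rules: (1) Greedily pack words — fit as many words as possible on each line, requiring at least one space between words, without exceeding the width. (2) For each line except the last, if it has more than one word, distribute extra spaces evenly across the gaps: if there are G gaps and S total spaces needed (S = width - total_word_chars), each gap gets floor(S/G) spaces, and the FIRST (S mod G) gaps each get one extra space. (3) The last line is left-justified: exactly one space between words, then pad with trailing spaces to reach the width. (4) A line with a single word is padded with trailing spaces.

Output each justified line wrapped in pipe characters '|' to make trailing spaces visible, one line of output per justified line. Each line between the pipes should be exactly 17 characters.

Answer: |that  version bee|
|picture       end|
|version  electric|
|small   up  chair|
|letter      grass|
|white   any  sand|
|grass     quickly|
|kitchen river    |

Derivation:
Line 1: ['that', 'version', 'bee'] (min_width=16, slack=1)
Line 2: ['picture', 'end'] (min_width=11, slack=6)
Line 3: ['version', 'electric'] (min_width=16, slack=1)
Line 4: ['small', 'up', 'chair'] (min_width=14, slack=3)
Line 5: ['letter', 'grass'] (min_width=12, slack=5)
Line 6: ['white', 'any', 'sand'] (min_width=14, slack=3)
Line 7: ['grass', 'quickly'] (min_width=13, slack=4)
Line 8: ['kitchen', 'river'] (min_width=13, slack=4)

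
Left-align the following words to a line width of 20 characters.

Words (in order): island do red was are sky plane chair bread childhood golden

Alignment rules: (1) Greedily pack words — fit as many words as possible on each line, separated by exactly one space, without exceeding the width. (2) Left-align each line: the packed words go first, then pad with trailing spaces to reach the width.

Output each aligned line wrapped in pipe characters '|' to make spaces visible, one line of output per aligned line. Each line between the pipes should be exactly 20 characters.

Answer: |island do red was   |
|are sky plane chair |
|bread childhood     |
|golden              |

Derivation:
Line 1: ['island', 'do', 'red', 'was'] (min_width=17, slack=3)
Line 2: ['are', 'sky', 'plane', 'chair'] (min_width=19, slack=1)
Line 3: ['bread', 'childhood'] (min_width=15, slack=5)
Line 4: ['golden'] (min_width=6, slack=14)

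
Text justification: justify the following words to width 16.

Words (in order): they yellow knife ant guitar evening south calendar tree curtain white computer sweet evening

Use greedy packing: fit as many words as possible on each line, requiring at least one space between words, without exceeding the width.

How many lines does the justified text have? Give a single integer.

Line 1: ['they', 'yellow'] (min_width=11, slack=5)
Line 2: ['knife', 'ant', 'guitar'] (min_width=16, slack=0)
Line 3: ['evening', 'south'] (min_width=13, slack=3)
Line 4: ['calendar', 'tree'] (min_width=13, slack=3)
Line 5: ['curtain', 'white'] (min_width=13, slack=3)
Line 6: ['computer', 'sweet'] (min_width=14, slack=2)
Line 7: ['evening'] (min_width=7, slack=9)
Total lines: 7

Answer: 7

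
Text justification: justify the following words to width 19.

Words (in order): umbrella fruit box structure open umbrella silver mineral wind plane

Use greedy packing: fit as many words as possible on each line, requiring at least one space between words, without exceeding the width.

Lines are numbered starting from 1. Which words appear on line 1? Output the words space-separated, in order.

Line 1: ['umbrella', 'fruit', 'box'] (min_width=18, slack=1)
Line 2: ['structure', 'open'] (min_width=14, slack=5)
Line 3: ['umbrella', 'silver'] (min_width=15, slack=4)
Line 4: ['mineral', 'wind', 'plane'] (min_width=18, slack=1)

Answer: umbrella fruit box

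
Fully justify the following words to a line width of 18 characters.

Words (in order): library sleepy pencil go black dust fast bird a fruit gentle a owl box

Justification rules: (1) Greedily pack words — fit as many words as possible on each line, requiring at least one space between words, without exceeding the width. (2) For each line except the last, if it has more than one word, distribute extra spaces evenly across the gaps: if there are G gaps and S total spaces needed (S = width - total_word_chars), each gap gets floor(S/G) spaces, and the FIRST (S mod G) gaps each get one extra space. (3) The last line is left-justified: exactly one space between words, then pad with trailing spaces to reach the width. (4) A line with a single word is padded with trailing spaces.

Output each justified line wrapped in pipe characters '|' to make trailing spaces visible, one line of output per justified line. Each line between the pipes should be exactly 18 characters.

Answer: |library     sleepy|
|pencil   go  black|
|dust  fast  bird a|
|fruit gentle a owl|
|box               |

Derivation:
Line 1: ['library', 'sleepy'] (min_width=14, slack=4)
Line 2: ['pencil', 'go', 'black'] (min_width=15, slack=3)
Line 3: ['dust', 'fast', 'bird', 'a'] (min_width=16, slack=2)
Line 4: ['fruit', 'gentle', 'a', 'owl'] (min_width=18, slack=0)
Line 5: ['box'] (min_width=3, slack=15)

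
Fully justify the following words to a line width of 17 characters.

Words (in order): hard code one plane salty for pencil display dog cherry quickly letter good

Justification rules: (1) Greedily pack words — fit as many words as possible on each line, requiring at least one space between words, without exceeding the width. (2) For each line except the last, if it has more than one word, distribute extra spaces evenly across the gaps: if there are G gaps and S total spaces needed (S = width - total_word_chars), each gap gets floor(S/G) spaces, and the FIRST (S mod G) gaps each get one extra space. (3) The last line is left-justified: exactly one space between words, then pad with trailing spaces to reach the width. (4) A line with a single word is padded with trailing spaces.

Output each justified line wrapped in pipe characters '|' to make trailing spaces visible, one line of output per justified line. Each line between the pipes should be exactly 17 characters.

Answer: |hard   code   one|
|plane  salty  for|
|pencil    display|
|dog        cherry|
|quickly    letter|
|good             |

Derivation:
Line 1: ['hard', 'code', 'one'] (min_width=13, slack=4)
Line 2: ['plane', 'salty', 'for'] (min_width=15, slack=2)
Line 3: ['pencil', 'display'] (min_width=14, slack=3)
Line 4: ['dog', 'cherry'] (min_width=10, slack=7)
Line 5: ['quickly', 'letter'] (min_width=14, slack=3)
Line 6: ['good'] (min_width=4, slack=13)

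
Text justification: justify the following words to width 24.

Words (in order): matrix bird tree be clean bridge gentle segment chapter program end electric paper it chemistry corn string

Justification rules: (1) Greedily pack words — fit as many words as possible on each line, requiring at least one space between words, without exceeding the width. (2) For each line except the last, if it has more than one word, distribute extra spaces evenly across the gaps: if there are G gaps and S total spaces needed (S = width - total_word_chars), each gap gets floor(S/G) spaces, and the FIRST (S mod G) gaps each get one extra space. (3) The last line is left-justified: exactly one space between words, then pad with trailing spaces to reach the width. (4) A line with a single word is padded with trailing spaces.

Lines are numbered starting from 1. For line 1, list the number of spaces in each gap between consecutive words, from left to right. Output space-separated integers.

Line 1: ['matrix', 'bird', 'tree', 'be'] (min_width=19, slack=5)
Line 2: ['clean', 'bridge', 'gentle'] (min_width=19, slack=5)
Line 3: ['segment', 'chapter', 'program'] (min_width=23, slack=1)
Line 4: ['end', 'electric', 'paper', 'it'] (min_width=21, slack=3)
Line 5: ['chemistry', 'corn', 'string'] (min_width=21, slack=3)

Answer: 3 3 2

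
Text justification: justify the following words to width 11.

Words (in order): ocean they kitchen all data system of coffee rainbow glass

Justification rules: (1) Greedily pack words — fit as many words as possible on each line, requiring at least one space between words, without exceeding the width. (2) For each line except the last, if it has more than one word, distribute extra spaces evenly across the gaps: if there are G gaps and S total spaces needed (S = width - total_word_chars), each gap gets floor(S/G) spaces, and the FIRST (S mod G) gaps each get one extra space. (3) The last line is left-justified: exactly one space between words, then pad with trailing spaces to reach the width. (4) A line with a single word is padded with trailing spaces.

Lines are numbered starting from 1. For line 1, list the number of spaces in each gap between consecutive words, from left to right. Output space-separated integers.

Line 1: ['ocean', 'they'] (min_width=10, slack=1)
Line 2: ['kitchen', 'all'] (min_width=11, slack=0)
Line 3: ['data', 'system'] (min_width=11, slack=0)
Line 4: ['of', 'coffee'] (min_width=9, slack=2)
Line 5: ['rainbow'] (min_width=7, slack=4)
Line 6: ['glass'] (min_width=5, slack=6)

Answer: 2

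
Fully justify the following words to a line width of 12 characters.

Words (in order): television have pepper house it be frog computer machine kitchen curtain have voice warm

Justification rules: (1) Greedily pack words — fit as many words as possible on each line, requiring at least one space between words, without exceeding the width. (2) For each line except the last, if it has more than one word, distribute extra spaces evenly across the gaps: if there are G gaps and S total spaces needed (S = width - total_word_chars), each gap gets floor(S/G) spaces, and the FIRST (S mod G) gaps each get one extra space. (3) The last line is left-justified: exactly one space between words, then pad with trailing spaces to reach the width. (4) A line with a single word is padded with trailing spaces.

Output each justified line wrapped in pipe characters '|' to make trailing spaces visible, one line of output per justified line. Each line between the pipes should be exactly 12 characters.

Line 1: ['television'] (min_width=10, slack=2)
Line 2: ['have', 'pepper'] (min_width=11, slack=1)
Line 3: ['house', 'it', 'be'] (min_width=11, slack=1)
Line 4: ['frog'] (min_width=4, slack=8)
Line 5: ['computer'] (min_width=8, slack=4)
Line 6: ['machine'] (min_width=7, slack=5)
Line 7: ['kitchen'] (min_width=7, slack=5)
Line 8: ['curtain', 'have'] (min_width=12, slack=0)
Line 9: ['voice', 'warm'] (min_width=10, slack=2)

Answer: |television  |
|have  pepper|
|house  it be|
|frog        |
|computer    |
|machine     |
|kitchen     |
|curtain have|
|voice warm  |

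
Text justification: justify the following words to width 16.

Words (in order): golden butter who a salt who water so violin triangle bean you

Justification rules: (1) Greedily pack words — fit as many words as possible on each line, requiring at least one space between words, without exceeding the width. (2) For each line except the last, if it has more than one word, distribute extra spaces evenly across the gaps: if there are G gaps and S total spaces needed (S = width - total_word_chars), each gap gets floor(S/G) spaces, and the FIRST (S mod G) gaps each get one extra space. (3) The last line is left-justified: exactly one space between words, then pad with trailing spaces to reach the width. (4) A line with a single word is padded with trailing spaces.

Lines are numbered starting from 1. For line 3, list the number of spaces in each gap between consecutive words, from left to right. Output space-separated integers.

Answer: 2 1

Derivation:
Line 1: ['golden', 'butter'] (min_width=13, slack=3)
Line 2: ['who', 'a', 'salt', 'who'] (min_width=14, slack=2)
Line 3: ['water', 'so', 'violin'] (min_width=15, slack=1)
Line 4: ['triangle', 'bean'] (min_width=13, slack=3)
Line 5: ['you'] (min_width=3, slack=13)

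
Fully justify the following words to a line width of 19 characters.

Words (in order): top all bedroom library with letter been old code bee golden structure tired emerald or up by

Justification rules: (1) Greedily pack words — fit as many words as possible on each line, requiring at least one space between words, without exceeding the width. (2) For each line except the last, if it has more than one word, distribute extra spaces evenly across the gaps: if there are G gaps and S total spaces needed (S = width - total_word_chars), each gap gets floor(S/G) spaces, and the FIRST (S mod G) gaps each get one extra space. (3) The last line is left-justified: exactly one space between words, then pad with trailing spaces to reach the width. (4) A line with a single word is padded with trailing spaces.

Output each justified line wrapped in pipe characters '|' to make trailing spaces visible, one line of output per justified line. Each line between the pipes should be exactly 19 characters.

Line 1: ['top', 'all', 'bedroom'] (min_width=15, slack=4)
Line 2: ['library', 'with', 'letter'] (min_width=19, slack=0)
Line 3: ['been', 'old', 'code', 'bee'] (min_width=17, slack=2)
Line 4: ['golden', 'structure'] (min_width=16, slack=3)
Line 5: ['tired', 'emerald', 'or', 'up'] (min_width=19, slack=0)
Line 6: ['by'] (min_width=2, slack=17)

Answer: |top   all   bedroom|
|library with letter|
|been  old  code bee|
|golden    structure|
|tired emerald or up|
|by                 |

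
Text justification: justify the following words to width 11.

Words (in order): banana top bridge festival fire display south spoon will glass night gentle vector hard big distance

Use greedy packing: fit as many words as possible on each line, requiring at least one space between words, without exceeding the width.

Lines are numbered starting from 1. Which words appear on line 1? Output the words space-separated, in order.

Answer: banana top

Derivation:
Line 1: ['banana', 'top'] (min_width=10, slack=1)
Line 2: ['bridge'] (min_width=6, slack=5)
Line 3: ['festival'] (min_width=8, slack=3)
Line 4: ['fire'] (min_width=4, slack=7)
Line 5: ['display'] (min_width=7, slack=4)
Line 6: ['south', 'spoon'] (min_width=11, slack=0)
Line 7: ['will', 'glass'] (min_width=10, slack=1)
Line 8: ['night'] (min_width=5, slack=6)
Line 9: ['gentle'] (min_width=6, slack=5)
Line 10: ['vector', 'hard'] (min_width=11, slack=0)
Line 11: ['big'] (min_width=3, slack=8)
Line 12: ['distance'] (min_width=8, slack=3)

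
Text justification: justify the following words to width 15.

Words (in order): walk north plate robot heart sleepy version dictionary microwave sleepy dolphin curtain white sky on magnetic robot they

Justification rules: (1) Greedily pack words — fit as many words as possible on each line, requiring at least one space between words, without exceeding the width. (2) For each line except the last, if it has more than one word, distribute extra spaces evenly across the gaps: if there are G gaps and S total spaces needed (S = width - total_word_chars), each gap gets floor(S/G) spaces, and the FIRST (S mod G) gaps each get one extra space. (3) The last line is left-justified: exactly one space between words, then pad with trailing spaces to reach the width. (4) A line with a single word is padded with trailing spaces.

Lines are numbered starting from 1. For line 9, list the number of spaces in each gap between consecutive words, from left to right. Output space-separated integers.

Answer: 1 1

Derivation:
Line 1: ['walk', 'north'] (min_width=10, slack=5)
Line 2: ['plate', 'robot'] (min_width=11, slack=4)
Line 3: ['heart', 'sleepy'] (min_width=12, slack=3)
Line 4: ['version'] (min_width=7, slack=8)
Line 5: ['dictionary'] (min_width=10, slack=5)
Line 6: ['microwave'] (min_width=9, slack=6)
Line 7: ['sleepy', 'dolphin'] (min_width=14, slack=1)
Line 8: ['curtain', 'white'] (min_width=13, slack=2)
Line 9: ['sky', 'on', 'magnetic'] (min_width=15, slack=0)
Line 10: ['robot', 'they'] (min_width=10, slack=5)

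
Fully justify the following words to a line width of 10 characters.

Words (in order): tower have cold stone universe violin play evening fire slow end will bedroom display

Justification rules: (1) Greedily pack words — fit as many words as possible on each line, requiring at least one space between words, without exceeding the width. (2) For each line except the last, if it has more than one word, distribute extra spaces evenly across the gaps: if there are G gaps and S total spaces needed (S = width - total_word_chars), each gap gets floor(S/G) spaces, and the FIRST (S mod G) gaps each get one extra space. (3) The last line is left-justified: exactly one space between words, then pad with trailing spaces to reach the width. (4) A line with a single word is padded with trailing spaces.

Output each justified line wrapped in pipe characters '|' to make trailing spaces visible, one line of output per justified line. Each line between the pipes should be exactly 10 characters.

Answer: |tower have|
|cold stone|
|universe  |
|violin    |
|play      |
|evening   |
|fire  slow|
|end   will|
|bedroom   |
|display   |

Derivation:
Line 1: ['tower', 'have'] (min_width=10, slack=0)
Line 2: ['cold', 'stone'] (min_width=10, slack=0)
Line 3: ['universe'] (min_width=8, slack=2)
Line 4: ['violin'] (min_width=6, slack=4)
Line 5: ['play'] (min_width=4, slack=6)
Line 6: ['evening'] (min_width=7, slack=3)
Line 7: ['fire', 'slow'] (min_width=9, slack=1)
Line 8: ['end', 'will'] (min_width=8, slack=2)
Line 9: ['bedroom'] (min_width=7, slack=3)
Line 10: ['display'] (min_width=7, slack=3)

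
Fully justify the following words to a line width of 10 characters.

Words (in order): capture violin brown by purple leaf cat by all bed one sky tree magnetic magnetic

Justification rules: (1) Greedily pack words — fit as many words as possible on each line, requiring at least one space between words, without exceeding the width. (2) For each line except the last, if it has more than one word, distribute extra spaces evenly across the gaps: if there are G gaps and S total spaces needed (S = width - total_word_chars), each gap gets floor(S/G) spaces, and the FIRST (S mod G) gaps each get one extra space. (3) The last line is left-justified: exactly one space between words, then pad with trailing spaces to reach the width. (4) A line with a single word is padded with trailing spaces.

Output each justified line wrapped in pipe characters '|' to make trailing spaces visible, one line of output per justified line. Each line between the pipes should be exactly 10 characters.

Answer: |capture   |
|violin    |
|brown   by|
|purple    |
|leaf   cat|
|by all bed|
|one    sky|
|tree      |
|magnetic  |
|magnetic  |

Derivation:
Line 1: ['capture'] (min_width=7, slack=3)
Line 2: ['violin'] (min_width=6, slack=4)
Line 3: ['brown', 'by'] (min_width=8, slack=2)
Line 4: ['purple'] (min_width=6, slack=4)
Line 5: ['leaf', 'cat'] (min_width=8, slack=2)
Line 6: ['by', 'all', 'bed'] (min_width=10, slack=0)
Line 7: ['one', 'sky'] (min_width=7, slack=3)
Line 8: ['tree'] (min_width=4, slack=6)
Line 9: ['magnetic'] (min_width=8, slack=2)
Line 10: ['magnetic'] (min_width=8, slack=2)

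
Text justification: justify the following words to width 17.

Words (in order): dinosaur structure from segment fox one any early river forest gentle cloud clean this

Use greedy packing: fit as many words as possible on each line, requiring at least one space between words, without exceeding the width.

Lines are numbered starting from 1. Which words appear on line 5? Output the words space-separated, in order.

Answer: forest gentle

Derivation:
Line 1: ['dinosaur'] (min_width=8, slack=9)
Line 2: ['structure', 'from'] (min_width=14, slack=3)
Line 3: ['segment', 'fox', 'one'] (min_width=15, slack=2)
Line 4: ['any', 'early', 'river'] (min_width=15, slack=2)
Line 5: ['forest', 'gentle'] (min_width=13, slack=4)
Line 6: ['cloud', 'clean', 'this'] (min_width=16, slack=1)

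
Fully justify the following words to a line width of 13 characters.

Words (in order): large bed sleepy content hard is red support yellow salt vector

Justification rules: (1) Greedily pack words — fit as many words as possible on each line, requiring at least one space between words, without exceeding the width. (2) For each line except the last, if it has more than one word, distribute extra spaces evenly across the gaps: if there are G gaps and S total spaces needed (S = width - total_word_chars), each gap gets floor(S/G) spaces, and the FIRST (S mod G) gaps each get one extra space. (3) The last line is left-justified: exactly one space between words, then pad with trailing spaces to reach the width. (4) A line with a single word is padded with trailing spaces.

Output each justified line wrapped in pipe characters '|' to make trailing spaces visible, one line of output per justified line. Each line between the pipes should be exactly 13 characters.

Line 1: ['large', 'bed'] (min_width=9, slack=4)
Line 2: ['sleepy'] (min_width=6, slack=7)
Line 3: ['content', 'hard'] (min_width=12, slack=1)
Line 4: ['is', 'red'] (min_width=6, slack=7)
Line 5: ['support'] (min_width=7, slack=6)
Line 6: ['yellow', 'salt'] (min_width=11, slack=2)
Line 7: ['vector'] (min_width=6, slack=7)

Answer: |large     bed|
|sleepy       |
|content  hard|
|is        red|
|support      |
|yellow   salt|
|vector       |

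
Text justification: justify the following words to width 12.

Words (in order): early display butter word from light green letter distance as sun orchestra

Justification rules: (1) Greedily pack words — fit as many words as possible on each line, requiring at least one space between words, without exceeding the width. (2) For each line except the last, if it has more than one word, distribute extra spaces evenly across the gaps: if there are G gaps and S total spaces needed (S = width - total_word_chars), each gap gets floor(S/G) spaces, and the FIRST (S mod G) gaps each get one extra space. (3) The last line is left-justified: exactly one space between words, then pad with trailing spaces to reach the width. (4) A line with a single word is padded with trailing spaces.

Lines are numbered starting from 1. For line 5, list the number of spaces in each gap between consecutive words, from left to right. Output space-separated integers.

Line 1: ['early'] (min_width=5, slack=7)
Line 2: ['display'] (min_width=7, slack=5)
Line 3: ['butter', 'word'] (min_width=11, slack=1)
Line 4: ['from', 'light'] (min_width=10, slack=2)
Line 5: ['green', 'letter'] (min_width=12, slack=0)
Line 6: ['distance', 'as'] (min_width=11, slack=1)
Line 7: ['sun'] (min_width=3, slack=9)
Line 8: ['orchestra'] (min_width=9, slack=3)

Answer: 1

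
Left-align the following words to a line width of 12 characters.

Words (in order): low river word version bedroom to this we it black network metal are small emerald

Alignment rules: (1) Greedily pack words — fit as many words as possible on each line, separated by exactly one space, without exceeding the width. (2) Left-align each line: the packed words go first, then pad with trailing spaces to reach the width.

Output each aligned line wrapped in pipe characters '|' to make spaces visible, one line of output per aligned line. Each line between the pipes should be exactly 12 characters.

Line 1: ['low', 'river'] (min_width=9, slack=3)
Line 2: ['word', 'version'] (min_width=12, slack=0)
Line 3: ['bedroom', 'to'] (min_width=10, slack=2)
Line 4: ['this', 'we', 'it'] (min_width=10, slack=2)
Line 5: ['black'] (min_width=5, slack=7)
Line 6: ['network'] (min_width=7, slack=5)
Line 7: ['metal', 'are'] (min_width=9, slack=3)
Line 8: ['small'] (min_width=5, slack=7)
Line 9: ['emerald'] (min_width=7, slack=5)

Answer: |low river   |
|word version|
|bedroom to  |
|this we it  |
|black       |
|network     |
|metal are   |
|small       |
|emerald     |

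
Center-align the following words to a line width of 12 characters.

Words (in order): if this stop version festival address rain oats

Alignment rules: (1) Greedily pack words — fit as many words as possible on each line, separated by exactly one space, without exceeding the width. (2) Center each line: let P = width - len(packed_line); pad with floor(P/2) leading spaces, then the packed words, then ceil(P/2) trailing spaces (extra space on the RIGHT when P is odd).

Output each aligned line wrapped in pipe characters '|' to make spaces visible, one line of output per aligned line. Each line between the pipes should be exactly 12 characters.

Line 1: ['if', 'this', 'stop'] (min_width=12, slack=0)
Line 2: ['version'] (min_width=7, slack=5)
Line 3: ['festival'] (min_width=8, slack=4)
Line 4: ['address', 'rain'] (min_width=12, slack=0)
Line 5: ['oats'] (min_width=4, slack=8)

Answer: |if this stop|
|  version   |
|  festival  |
|address rain|
|    oats    |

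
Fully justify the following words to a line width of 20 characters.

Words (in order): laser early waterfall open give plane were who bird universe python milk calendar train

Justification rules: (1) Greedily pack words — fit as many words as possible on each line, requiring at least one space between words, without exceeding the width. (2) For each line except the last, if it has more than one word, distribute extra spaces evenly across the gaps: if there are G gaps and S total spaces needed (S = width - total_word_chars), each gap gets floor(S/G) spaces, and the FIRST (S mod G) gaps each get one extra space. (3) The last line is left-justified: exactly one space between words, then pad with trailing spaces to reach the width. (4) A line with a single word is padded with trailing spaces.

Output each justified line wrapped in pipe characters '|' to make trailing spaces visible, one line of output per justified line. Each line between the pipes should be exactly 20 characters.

Line 1: ['laser', 'early'] (min_width=11, slack=9)
Line 2: ['waterfall', 'open', 'give'] (min_width=19, slack=1)
Line 3: ['plane', 'were', 'who', 'bird'] (min_width=19, slack=1)
Line 4: ['universe', 'python', 'milk'] (min_width=20, slack=0)
Line 5: ['calendar', 'train'] (min_width=14, slack=6)

Answer: |laser          early|
|waterfall  open give|
|plane  were who bird|
|universe python milk|
|calendar train      |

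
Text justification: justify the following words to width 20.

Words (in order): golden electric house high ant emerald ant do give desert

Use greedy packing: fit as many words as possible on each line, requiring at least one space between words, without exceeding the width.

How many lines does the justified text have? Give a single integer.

Line 1: ['golden', 'electric'] (min_width=15, slack=5)
Line 2: ['house', 'high', 'ant'] (min_width=14, slack=6)
Line 3: ['emerald', 'ant', 'do', 'give'] (min_width=19, slack=1)
Line 4: ['desert'] (min_width=6, slack=14)
Total lines: 4

Answer: 4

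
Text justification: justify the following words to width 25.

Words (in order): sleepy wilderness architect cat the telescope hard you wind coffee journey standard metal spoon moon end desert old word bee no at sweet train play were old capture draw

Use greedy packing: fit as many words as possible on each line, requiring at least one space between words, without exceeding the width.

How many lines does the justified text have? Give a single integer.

Answer: 8

Derivation:
Line 1: ['sleepy', 'wilderness'] (min_width=17, slack=8)
Line 2: ['architect', 'cat', 'the'] (min_width=17, slack=8)
Line 3: ['telescope', 'hard', 'you', 'wind'] (min_width=23, slack=2)
Line 4: ['coffee', 'journey', 'standard'] (min_width=23, slack=2)
Line 5: ['metal', 'spoon', 'moon', 'end'] (min_width=20, slack=5)
Line 6: ['desert', 'old', 'word', 'bee', 'no', 'at'] (min_width=25, slack=0)
Line 7: ['sweet', 'train', 'play', 'were', 'old'] (min_width=25, slack=0)
Line 8: ['capture', 'draw'] (min_width=12, slack=13)
Total lines: 8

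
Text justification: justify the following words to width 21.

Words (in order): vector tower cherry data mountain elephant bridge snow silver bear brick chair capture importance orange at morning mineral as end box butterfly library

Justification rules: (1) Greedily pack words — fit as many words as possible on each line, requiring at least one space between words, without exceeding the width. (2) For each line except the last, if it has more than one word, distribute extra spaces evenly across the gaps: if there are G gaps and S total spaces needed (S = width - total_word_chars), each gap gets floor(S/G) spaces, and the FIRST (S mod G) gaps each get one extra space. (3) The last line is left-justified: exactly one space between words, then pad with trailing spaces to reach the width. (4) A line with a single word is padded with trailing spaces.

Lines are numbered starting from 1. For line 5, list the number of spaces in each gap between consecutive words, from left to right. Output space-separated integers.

Answer: 9

Derivation:
Line 1: ['vector', 'tower', 'cherry'] (min_width=19, slack=2)
Line 2: ['data', 'mountain'] (min_width=13, slack=8)
Line 3: ['elephant', 'bridge', 'snow'] (min_width=20, slack=1)
Line 4: ['silver', 'bear', 'brick'] (min_width=17, slack=4)
Line 5: ['chair', 'capture'] (min_width=13, slack=8)
Line 6: ['importance', 'orange', 'at'] (min_width=20, slack=1)
Line 7: ['morning', 'mineral', 'as'] (min_width=18, slack=3)
Line 8: ['end', 'box', 'butterfly'] (min_width=17, slack=4)
Line 9: ['library'] (min_width=7, slack=14)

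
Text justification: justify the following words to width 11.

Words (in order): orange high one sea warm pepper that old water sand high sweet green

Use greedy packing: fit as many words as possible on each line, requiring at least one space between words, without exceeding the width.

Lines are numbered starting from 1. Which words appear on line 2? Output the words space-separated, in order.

Line 1: ['orange', 'high'] (min_width=11, slack=0)
Line 2: ['one', 'sea'] (min_width=7, slack=4)
Line 3: ['warm', 'pepper'] (min_width=11, slack=0)
Line 4: ['that', 'old'] (min_width=8, slack=3)
Line 5: ['water', 'sand'] (min_width=10, slack=1)
Line 6: ['high', 'sweet'] (min_width=10, slack=1)
Line 7: ['green'] (min_width=5, slack=6)

Answer: one sea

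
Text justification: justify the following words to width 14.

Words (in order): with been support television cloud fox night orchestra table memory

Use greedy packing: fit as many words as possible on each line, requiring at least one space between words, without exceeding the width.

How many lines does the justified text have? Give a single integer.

Line 1: ['with', 'been'] (min_width=9, slack=5)
Line 2: ['support'] (min_width=7, slack=7)
Line 3: ['television'] (min_width=10, slack=4)
Line 4: ['cloud', 'fox'] (min_width=9, slack=5)
Line 5: ['night'] (min_width=5, slack=9)
Line 6: ['orchestra'] (min_width=9, slack=5)
Line 7: ['table', 'memory'] (min_width=12, slack=2)
Total lines: 7

Answer: 7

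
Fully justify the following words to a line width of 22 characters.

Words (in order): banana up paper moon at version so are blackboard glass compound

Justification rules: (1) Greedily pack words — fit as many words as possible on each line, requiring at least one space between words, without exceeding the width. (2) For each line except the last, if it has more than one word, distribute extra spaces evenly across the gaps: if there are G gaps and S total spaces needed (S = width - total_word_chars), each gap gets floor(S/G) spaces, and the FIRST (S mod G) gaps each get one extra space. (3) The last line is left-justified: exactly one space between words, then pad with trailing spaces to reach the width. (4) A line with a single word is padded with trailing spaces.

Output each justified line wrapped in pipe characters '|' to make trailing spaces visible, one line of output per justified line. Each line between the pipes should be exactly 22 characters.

Answer: |banana  up  paper moon|
|at   version   so  are|
|blackboard       glass|
|compound              |

Derivation:
Line 1: ['banana', 'up', 'paper', 'moon'] (min_width=20, slack=2)
Line 2: ['at', 'version', 'so', 'are'] (min_width=17, slack=5)
Line 3: ['blackboard', 'glass'] (min_width=16, slack=6)
Line 4: ['compound'] (min_width=8, slack=14)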